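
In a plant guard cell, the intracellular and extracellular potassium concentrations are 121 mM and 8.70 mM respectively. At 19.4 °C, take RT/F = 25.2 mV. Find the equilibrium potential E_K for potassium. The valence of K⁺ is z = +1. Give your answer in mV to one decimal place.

-66.3 mV

E = (25.2/z) · ln([K⁺]_out/[K⁺]_in) with z = +1.
= (25.2/1) · ln(8.70/121) = 25.20 · ln(0.0719)
= 25.20 · (-2.6325) = -66.34 mV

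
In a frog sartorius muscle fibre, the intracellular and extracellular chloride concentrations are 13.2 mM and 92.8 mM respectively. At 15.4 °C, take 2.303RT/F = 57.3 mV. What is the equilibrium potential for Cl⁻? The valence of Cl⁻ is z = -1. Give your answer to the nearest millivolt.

-49 mV

E = (57.3/z) · log₁₀([Cl⁻]_out/[Cl⁻]_in) with z = -1.
For an anion, dividing by z = -1 reverses the sign.
= (57.3/-1) · log₁₀(92.8/13.2) = -57.30 · log₁₀(7.03)
= -57.30 · (0.8470) = -48.53 mV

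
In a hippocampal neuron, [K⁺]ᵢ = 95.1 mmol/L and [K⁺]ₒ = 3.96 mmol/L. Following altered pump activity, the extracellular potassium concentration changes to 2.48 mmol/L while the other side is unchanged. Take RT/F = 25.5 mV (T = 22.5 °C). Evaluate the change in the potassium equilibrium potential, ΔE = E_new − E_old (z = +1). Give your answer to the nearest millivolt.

E_old = (25.5/1)·ln(3.96/95.1) = -81.06 mV
E_new = (25.5/1)·ln(2.48/95.1) = -92.99 mV
ΔE = -92.99 − (-81.06) = -11.93 mV

-12 mV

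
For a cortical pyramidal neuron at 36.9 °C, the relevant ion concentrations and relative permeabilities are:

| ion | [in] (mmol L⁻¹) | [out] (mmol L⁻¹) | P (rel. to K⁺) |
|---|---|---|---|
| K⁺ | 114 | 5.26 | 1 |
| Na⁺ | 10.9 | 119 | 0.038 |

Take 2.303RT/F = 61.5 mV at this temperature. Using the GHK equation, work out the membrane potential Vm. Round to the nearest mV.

-66 mV

Vm = 61.5 · log₁₀[(Σ P·[cation]ₒ + Σ P·[anion]ᵢ) / (Σ P·[cation]ᵢ + Σ P·[anion]ₒ)]
Numerator = 1×5.26 + 0.038×119 = 9.782
Denominator = 1×114 + 0.038×10.9 = 114.4
Vm = 61.5 · log₁₀(0.085496) = 61.5 × (-1.0681) = -65.69 mV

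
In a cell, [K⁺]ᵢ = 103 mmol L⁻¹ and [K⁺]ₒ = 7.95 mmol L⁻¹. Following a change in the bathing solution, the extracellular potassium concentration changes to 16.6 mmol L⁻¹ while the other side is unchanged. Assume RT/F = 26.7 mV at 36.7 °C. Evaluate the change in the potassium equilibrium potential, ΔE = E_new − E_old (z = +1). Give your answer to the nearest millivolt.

20 mV

E_old = (26.7/1)·ln(7.95/103) = -68.39 mV
E_new = (26.7/1)·ln(16.6/103) = -48.74 mV
ΔE = -48.74 − (-68.39) = 19.66 mV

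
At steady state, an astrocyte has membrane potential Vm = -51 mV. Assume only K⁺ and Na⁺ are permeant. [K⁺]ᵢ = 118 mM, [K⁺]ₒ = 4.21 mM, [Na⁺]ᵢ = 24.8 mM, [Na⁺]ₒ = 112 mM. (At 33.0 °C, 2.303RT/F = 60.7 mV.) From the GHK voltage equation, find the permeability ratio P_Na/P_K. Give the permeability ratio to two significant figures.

Let α = P_Na/P_K. GHK: Vm = 60.7·log₁₀[(Kₒ + α·Naₒ)/(Kᵢ + α·Naᵢ)].
10^(Vm/60.7) = 10^(-51.0/60.7) = 0.14448
So 0.14448·(Kᵢ + α·Naᵢ) = Kₒ + α·Naₒ → α = (0.14448·118.0 − 4.21) / (112.0 − 0.14448·24.8)
α = (17.05 − 4.21) / (112.0 − 3.583) = 12.84/108.4 = 0.1184

0.12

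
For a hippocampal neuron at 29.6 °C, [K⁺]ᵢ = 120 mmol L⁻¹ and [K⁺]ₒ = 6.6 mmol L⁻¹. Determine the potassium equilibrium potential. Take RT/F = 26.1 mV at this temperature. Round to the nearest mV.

E = (26.1/z) · ln([K⁺]_out/[K⁺]_in) with z = +1.
= (26.1/1) · ln(6.6/120) = 26.10 · ln(0.055)
= 26.10 · (-2.9004) = -75.70 mV

-76 mV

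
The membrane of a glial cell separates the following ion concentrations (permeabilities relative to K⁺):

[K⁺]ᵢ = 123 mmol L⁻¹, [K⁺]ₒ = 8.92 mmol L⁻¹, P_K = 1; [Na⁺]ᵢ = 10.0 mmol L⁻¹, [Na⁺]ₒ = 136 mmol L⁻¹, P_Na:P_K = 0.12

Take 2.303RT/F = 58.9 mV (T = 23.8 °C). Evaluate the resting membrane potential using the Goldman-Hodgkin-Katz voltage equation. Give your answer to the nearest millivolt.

Vm = 58.9 · log₁₀[(Σ P·[cation]ₒ + Σ P·[anion]ᵢ) / (Σ P·[cation]ᵢ + Σ P·[anion]ₒ)]
Numerator = 1×8.92 + 0.12×136 = 25.24
Denominator = 1×123 + 0.12×10.0 = 124.2
Vm = 58.9 · log₁₀(0.20322) = 58.9 × (-0.6920) = -40.76 mV

-41 mV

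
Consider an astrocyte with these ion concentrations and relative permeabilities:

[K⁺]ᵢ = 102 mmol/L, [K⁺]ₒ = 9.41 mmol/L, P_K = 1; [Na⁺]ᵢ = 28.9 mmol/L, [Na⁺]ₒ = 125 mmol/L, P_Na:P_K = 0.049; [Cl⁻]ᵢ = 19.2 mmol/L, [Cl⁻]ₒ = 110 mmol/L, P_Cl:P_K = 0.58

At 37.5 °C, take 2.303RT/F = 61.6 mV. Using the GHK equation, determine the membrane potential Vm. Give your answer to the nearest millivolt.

-49 mV

Vm = 61.6 · log₁₀[(Σ P·[cation]ₒ + Σ P·[anion]ᵢ) / (Σ P·[cation]ᵢ + Σ P·[anion]ₒ)]
Numerator = 1×9.41 + 0.049×125 + 0.58×19.2 = 26.67
Denominator = 1×102 + 0.049×28.9 + 0.58×110 = 167.2
Vm = 61.6 · log₁₀(0.1595) = 61.6 × (-0.7972) = -49.11 mV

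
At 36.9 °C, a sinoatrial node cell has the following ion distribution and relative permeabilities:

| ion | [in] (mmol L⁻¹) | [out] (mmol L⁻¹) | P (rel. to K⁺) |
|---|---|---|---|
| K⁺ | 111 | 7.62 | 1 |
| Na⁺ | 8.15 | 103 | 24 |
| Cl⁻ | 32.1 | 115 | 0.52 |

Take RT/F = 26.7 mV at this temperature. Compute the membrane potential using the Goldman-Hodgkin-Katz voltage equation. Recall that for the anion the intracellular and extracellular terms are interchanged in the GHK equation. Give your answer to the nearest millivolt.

51 mV

Vm = 26.7 · ln[(Σ P·[cation]ₒ + Σ P·[anion]ᵢ) / (Σ P·[cation]ᵢ + Σ P·[anion]ₒ)]
Numerator = 1×7.62 + 24×103 + 0.52×32.1 = 2496
Denominator = 1×111 + 24×8.15 + 0.52×115 = 366.4
Vm = 26.7 · ln(6.8131) = 26.7 × (1.9188) = 51.23 mV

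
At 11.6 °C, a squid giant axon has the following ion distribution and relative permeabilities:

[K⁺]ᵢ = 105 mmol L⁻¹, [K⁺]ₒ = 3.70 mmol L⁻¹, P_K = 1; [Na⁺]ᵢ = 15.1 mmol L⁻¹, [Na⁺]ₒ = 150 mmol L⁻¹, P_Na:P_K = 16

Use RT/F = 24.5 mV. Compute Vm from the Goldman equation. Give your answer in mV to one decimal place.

Vm = 24.5 · ln[(Σ P·[cation]ₒ + Σ P·[anion]ᵢ) / (Σ P·[cation]ᵢ + Σ P·[anion]ₒ)]
Numerator = 1×3.70 + 16×150 = 2404
Denominator = 1×105 + 16×15.1 = 346.6
Vm = 24.5 · ln(6.9351) = 24.5 × (1.9366) = 47.45 mV

47.4 mV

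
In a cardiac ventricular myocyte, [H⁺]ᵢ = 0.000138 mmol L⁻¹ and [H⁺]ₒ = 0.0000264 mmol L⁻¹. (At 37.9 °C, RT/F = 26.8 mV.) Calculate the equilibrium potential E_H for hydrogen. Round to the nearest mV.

E = (26.8/z) · ln([H⁺]_out/[H⁺]_in) with z = +1.
= (26.8/1) · ln(0.0000264/0.000138) = 26.80 · ln(0.1913)
= 26.80 · (-1.6539) = -44.32 mV

-44 mV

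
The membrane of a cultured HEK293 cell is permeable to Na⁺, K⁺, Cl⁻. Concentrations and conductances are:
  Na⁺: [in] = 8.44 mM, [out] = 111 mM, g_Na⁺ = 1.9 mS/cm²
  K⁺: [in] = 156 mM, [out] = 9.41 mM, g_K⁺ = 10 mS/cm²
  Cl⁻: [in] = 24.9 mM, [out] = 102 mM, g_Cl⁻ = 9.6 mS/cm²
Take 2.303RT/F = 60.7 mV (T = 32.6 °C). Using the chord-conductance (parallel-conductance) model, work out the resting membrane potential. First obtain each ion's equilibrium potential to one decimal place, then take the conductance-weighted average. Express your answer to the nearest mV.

E_Na⁺ = (60.7/1)·log₁₀(111/8.44) = 67.9 mV
E_K⁺ = (60.7/1)·log₁₀(9.41/156) = -74.0 mV
E_Cl⁻ = (60.7/-1)·log₁₀(102/24.9) = -37.2 mV
Vm = (Σ gᵢEᵢ)/(Σ gᵢ) = (1.9·67.9 + 10·-74.0 + 9.6·-37.2) / (1.9 + 10 + 9.6)
= -968.11 / 21.5 = -45.03 mV

-45 mV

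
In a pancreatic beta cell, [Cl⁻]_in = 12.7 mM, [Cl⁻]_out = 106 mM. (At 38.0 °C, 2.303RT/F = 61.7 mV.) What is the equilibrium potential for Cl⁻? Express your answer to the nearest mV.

E = (61.7/z) · log₁₀([Cl⁻]_out/[Cl⁻]_in) with z = -1.
For an anion, dividing by z = -1 reverses the sign.
= (61.7/-1) · log₁₀(106/12.7) = -61.70 · log₁₀(8.346)
= -61.70 · (0.9215) = -56.86 mV

-57 mV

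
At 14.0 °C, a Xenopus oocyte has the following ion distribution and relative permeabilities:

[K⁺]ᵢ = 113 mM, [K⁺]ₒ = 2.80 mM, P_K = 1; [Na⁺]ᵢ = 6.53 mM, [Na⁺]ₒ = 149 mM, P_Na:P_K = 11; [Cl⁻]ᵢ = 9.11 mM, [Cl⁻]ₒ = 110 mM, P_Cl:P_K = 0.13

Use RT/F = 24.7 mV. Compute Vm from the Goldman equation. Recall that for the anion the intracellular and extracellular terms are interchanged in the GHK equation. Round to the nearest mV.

52 mV

Vm = 24.7 · ln[(Σ P·[cation]ₒ + Σ P·[anion]ᵢ) / (Σ P·[cation]ᵢ + Σ P·[anion]ₒ)]
Numerator = 1×2.80 + 11×149 + 0.13×9.11 = 1643
Denominator = 1×113 + 11×6.53 + 0.13×110 = 199.1
Vm = 24.7 · ln(8.2508) = 24.7 × (2.1103) = 52.12 mV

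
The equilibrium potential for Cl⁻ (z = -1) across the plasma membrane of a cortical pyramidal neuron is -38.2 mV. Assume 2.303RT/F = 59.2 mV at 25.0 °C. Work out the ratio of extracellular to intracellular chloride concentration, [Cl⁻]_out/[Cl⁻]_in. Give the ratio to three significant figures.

4.42

log₁₀([out]/[in]) = E·z/(59.2) = -38.2 × -1 / 59.2 = 0.6453
[out]/[in] = 10^(0.6453) = 4.418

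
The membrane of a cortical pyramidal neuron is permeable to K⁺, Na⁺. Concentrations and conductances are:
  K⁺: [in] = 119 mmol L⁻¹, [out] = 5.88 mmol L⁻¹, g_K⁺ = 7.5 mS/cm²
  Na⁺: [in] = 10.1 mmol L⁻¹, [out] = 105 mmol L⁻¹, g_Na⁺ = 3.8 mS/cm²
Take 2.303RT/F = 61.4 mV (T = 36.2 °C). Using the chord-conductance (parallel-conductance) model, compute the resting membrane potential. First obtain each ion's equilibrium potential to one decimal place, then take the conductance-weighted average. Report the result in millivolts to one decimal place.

-32.2 mV

E_K⁺ = (61.4/1)·log₁₀(5.88/119) = -80.2 mV
E_Na⁺ = (61.4/1)·log₁₀(105/10.1) = 62.4 mV
Vm = (Σ gᵢEᵢ)/(Σ gᵢ) = (7.5·-80.2 + 3.8·62.4) / (7.5 + 3.8)
= -364.38 / 11.3 = -32.25 mV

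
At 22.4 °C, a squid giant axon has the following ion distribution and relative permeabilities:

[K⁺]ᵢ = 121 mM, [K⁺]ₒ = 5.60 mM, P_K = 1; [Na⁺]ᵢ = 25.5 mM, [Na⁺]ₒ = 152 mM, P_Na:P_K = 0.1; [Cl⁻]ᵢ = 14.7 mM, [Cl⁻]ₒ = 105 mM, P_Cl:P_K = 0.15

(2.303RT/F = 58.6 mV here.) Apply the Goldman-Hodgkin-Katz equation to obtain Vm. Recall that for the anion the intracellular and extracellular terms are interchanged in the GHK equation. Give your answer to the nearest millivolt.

Vm = 58.6 · log₁₀[(Σ P·[cation]ₒ + Σ P·[anion]ᵢ) / (Σ P·[cation]ᵢ + Σ P·[anion]ₒ)]
Numerator = 1×5.60 + 0.1×152 + 0.15×14.7 = 23
Denominator = 1×121 + 0.1×25.5 + 0.15×105 = 139.3
Vm = 58.6 · log₁₀(0.16515) = 58.6 × (-0.7821) = -45.83 mV

-46 mV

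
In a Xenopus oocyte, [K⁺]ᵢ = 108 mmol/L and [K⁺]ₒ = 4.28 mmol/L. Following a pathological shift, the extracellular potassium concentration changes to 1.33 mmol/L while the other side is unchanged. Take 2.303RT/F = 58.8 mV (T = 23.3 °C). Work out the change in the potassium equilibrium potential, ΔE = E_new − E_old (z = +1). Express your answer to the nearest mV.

-30 mV

E_old = (58.8/1)·log₁₀(4.28/108) = -82.44 mV
E_new = (58.8/1)·log₁₀(1.33/108) = -112.28 mV
ΔE = -112.28 − (-82.44) = -29.85 mV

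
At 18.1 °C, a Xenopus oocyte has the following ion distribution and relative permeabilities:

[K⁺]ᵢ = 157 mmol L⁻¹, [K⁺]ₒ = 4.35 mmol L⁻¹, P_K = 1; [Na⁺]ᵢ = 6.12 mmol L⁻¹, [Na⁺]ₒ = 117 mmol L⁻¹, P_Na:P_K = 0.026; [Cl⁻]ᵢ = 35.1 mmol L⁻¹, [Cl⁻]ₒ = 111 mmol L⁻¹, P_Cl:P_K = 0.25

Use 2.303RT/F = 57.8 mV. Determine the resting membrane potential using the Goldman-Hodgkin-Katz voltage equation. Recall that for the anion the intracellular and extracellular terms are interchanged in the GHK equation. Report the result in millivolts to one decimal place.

-61.2 mV

Vm = 57.8 · log₁₀[(Σ P·[cation]ₒ + Σ P·[anion]ᵢ) / (Σ P·[cation]ᵢ + Σ P·[anion]ₒ)]
Numerator = 1×4.35 + 0.026×117 + 0.25×35.1 = 16.17
Denominator = 1×157 + 0.026×6.12 + 0.25×111 = 184.9
Vm = 57.8 · log₁₀(0.087432) = 57.8 × (-1.0583) = -61.17 mV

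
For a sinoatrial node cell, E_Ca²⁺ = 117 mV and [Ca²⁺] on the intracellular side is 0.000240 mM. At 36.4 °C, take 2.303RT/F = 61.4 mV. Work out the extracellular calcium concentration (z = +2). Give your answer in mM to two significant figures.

1.6 mM

Nernst: E = (61.4/2) · log₁₀([out]/[in]), so log₁₀([out]/[in]) = 117.0 × 2 / 61.4 = 3.8111.
[out]/[in] = 10^(3.8111) = 6473.
[out] = 6473 × 0.000240 = 1.553 mM.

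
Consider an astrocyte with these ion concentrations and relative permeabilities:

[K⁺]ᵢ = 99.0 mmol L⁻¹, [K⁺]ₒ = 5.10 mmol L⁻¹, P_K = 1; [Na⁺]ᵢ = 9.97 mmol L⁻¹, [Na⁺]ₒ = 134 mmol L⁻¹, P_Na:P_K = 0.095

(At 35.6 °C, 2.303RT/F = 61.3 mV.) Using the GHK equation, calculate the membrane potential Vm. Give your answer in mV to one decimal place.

Vm = 61.3 · log₁₀[(Σ P·[cation]ₒ + Σ P·[anion]ᵢ) / (Σ P·[cation]ᵢ + Σ P·[anion]ₒ)]
Numerator = 1×5.10 + 0.095×134 = 17.83
Denominator = 1×99.0 + 0.095×9.97 = 99.95
Vm = 61.3 · log₁₀(0.17839) = 61.3 × (-0.7486) = -45.89 mV

-45.9 mV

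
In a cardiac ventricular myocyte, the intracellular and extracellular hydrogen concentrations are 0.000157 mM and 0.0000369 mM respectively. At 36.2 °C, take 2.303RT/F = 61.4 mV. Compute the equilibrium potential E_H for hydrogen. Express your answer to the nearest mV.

-39 mV

E = (61.4/z) · log₁₀([H⁺]_out/[H⁺]_in) with z = +1.
= (61.4/1) · log₁₀(0.0000369/0.000157) = 61.40 · log₁₀(0.235)
= 61.40 · (-0.6289) = -38.61 mV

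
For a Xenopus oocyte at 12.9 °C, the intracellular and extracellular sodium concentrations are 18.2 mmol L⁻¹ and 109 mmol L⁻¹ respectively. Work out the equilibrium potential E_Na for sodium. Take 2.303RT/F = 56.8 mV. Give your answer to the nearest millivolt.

44 mV

E = (56.8/z) · log₁₀([Na⁺]_out/[Na⁺]_in) with z = +1.
= (56.8/1) · log₁₀(109/18.2) = 56.80 · log₁₀(5.989)
= 56.80 · (0.7774) = 44.15 mV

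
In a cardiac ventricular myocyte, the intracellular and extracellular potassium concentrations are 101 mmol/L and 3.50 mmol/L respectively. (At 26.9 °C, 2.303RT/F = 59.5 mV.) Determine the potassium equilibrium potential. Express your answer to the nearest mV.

-87 mV

E = (59.5/z) · log₁₀([K⁺]_out/[K⁺]_in) with z = +1.
= (59.5/1) · log₁₀(3.50/101) = 59.50 · log₁₀(0.03465)
= 59.50 · (-1.4603) = -86.89 mV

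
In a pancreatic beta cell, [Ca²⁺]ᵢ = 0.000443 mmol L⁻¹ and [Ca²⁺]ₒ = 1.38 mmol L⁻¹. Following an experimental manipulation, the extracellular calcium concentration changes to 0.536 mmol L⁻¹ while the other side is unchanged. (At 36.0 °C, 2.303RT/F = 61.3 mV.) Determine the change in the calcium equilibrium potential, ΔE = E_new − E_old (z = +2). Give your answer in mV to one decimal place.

E_old = (61.3/2)·log₁₀(1.38/0.000443) = 107.08 mV
E_new = (61.3/2)·log₁₀(0.536/0.000443) = 94.49 mV
ΔE = 94.49 − (107.08) = -12.59 mV

-12.6 mV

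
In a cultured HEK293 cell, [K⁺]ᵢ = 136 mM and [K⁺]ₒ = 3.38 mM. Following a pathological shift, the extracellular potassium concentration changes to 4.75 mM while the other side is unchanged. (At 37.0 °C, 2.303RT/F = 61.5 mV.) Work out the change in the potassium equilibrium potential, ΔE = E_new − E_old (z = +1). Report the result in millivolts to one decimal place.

9.1 mV

E_old = (61.5/1)·log₁₀(3.38/136) = -98.68 mV
E_new = (61.5/1)·log₁₀(4.75/136) = -89.60 mV
ΔE = -89.60 − (-98.68) = 9.09 mV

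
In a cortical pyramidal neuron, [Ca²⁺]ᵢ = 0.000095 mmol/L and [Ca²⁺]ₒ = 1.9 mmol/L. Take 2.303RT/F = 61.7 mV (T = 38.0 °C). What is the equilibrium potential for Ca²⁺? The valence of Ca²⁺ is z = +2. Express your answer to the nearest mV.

E = (61.7/z) · log₁₀([Ca²⁺]_out/[Ca²⁺]_in) with z = +2.
= (61.7/2) · log₁₀(1.9/0.000095) = 30.85 · log₁₀(2e+04)
= 30.85 · (4.3010) = 132.69 mV

133 mV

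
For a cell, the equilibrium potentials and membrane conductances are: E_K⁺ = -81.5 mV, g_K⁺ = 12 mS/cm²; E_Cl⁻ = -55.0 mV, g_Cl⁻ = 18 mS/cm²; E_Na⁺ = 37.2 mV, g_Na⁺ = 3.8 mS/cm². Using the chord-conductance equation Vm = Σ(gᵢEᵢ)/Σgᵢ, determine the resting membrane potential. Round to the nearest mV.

-54 mV

Σ gᵢEᵢ = 12·(-81.5) + 18·(-55.0) + 3.8·(37.2) = -1826.64
Σ gᵢ = 12 + 18 + 3.8 = 33.8
Vm = -1826.64 / 33.8 = -54.04 mV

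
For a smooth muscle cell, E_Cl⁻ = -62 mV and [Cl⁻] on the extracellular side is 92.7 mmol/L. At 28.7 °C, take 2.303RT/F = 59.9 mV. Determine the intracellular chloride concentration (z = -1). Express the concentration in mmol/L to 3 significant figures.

8.55 mmol/L

Nernst: E = (59.9/-1) · log₁₀([out]/[in]), so log₁₀([out]/[in]) = -62.0 × -1 / 59.9 = 1.0351.
[out]/[in] = 10^(1.0351) = 10.84.
[in] = 92.7 / 10.84 = 8.551 mmol/L.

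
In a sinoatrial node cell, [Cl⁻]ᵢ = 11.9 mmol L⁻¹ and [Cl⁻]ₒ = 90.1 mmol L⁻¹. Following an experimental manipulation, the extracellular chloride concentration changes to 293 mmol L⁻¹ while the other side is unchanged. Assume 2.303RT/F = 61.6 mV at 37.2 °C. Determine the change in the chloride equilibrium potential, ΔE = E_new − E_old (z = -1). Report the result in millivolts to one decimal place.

-31.5 mV

E_old = (61.6/-1)·log₁₀(90.1/11.9) = -54.16 mV
E_new = (61.6/-1)·log₁₀(293/11.9) = -85.71 mV
ΔE = -85.71 − (-54.16) = -31.55 mV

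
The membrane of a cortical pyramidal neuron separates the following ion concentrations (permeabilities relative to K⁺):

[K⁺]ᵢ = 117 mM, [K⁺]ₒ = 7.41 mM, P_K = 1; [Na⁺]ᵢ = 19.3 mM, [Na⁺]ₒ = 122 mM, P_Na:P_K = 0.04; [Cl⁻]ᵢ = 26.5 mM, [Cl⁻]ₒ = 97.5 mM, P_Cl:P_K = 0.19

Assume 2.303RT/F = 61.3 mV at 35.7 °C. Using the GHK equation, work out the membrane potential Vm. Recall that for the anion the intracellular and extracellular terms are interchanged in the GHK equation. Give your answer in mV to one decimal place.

-54.9 mV

Vm = 61.3 · log₁₀[(Σ P·[cation]ₒ + Σ P·[anion]ᵢ) / (Σ P·[cation]ᵢ + Σ P·[anion]ₒ)]
Numerator = 1×7.41 + 0.04×122 + 0.19×26.5 = 17.32
Denominator = 1×117 + 0.04×19.3 + 0.19×97.5 = 136.3
Vm = 61.3 · log₁₀(0.12711) = 61.3 × (-0.8958) = -54.91 mV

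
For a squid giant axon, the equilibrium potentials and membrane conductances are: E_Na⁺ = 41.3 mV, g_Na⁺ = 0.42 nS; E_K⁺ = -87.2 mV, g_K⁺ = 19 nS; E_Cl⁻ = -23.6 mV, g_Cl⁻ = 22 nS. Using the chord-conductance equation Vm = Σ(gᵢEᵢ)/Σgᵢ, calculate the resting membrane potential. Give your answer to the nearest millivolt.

-52 mV

Σ gᵢEᵢ = 0.42·(41.3) + 19·(-87.2) + 22·(-23.6) = -2158.65
Σ gᵢ = 0.42 + 19 + 22 = 41.42
Vm = -2158.65 / 41.42 = -52.12 mV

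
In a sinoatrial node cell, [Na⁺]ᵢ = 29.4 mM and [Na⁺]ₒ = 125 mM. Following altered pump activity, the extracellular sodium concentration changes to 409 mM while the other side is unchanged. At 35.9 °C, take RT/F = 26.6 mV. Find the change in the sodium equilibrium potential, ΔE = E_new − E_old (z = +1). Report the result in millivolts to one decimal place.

E_old = (26.6/1)·ln(125/29.4) = 38.50 mV
E_new = (26.6/1)·ln(409/29.4) = 70.03 mV
ΔE = 70.03 − (38.50) = 31.53 mV

31.5 mV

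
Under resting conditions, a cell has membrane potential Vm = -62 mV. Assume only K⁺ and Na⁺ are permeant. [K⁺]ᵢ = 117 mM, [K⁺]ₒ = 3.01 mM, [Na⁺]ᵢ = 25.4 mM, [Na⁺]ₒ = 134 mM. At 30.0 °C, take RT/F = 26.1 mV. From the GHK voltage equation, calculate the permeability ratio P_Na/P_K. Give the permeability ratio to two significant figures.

Let α = P_Na/P_K. GHK: Vm = 26.1·ln[(Kₒ + α·Naₒ)/(Kᵢ + α·Naᵢ)].
e^(Vm/26.1) = e^(-62.0/26.1) = 0.09297
So 0.09297·(Kᵢ + α·Naᵢ) = Kₒ + α·Naₒ → α = (0.09297·117.0 − 3.01) / (134.0 − 0.09297·25.4)
α = (10.88 − 3.01) / (134.0 − 2.361) = 7.867/131.6 = 0.05977

0.060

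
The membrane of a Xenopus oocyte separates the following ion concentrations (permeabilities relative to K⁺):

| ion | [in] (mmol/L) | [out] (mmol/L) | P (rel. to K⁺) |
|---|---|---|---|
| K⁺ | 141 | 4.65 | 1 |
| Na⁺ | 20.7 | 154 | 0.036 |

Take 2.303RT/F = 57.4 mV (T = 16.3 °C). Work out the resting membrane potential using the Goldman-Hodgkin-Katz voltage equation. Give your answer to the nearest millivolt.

-66 mV

Vm = 57.4 · log₁₀[(Σ P·[cation]ₒ + Σ P·[anion]ᵢ) / (Σ P·[cation]ᵢ + Σ P·[anion]ₒ)]
Numerator = 1×4.65 + 0.036×154 = 10.19
Denominator = 1×141 + 0.036×20.7 = 141.7
Vm = 57.4 · log₁₀(0.071918) = 57.4 × (-1.1432) = -65.62 mV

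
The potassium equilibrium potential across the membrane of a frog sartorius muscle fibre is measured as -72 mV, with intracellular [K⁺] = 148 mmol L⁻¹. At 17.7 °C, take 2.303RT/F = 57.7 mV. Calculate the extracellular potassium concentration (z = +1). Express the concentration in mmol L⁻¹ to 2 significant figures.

8.4 mmol L⁻¹

Nernst: E = (57.7/1) · log₁₀([out]/[in]), so log₁₀([out]/[in]) = -72.0 × 1 / 57.7 = -1.2478.
[out]/[in] = 10^(-1.2478) = 0.05652.
[out] = 0.05652 × 148 = 8.364 mmol L⁻¹.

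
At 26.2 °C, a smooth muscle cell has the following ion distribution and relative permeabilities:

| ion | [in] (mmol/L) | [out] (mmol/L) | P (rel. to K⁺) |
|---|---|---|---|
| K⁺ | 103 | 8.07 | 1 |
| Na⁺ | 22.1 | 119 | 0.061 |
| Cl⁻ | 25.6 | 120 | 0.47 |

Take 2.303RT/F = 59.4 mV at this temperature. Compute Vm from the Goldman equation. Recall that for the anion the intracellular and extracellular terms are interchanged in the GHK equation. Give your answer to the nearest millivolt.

Vm = 59.4 · log₁₀[(Σ P·[cation]ₒ + Σ P·[anion]ᵢ) / (Σ P·[cation]ᵢ + Σ P·[anion]ₒ)]
Numerator = 1×8.07 + 0.061×119 + 0.47×25.6 = 27.36
Denominator = 1×103 + 0.061×22.1 + 0.47×120 = 160.7
Vm = 59.4 · log₁₀(0.17021) = 59.4 × (-0.7690) = -45.68 mV

-46 mV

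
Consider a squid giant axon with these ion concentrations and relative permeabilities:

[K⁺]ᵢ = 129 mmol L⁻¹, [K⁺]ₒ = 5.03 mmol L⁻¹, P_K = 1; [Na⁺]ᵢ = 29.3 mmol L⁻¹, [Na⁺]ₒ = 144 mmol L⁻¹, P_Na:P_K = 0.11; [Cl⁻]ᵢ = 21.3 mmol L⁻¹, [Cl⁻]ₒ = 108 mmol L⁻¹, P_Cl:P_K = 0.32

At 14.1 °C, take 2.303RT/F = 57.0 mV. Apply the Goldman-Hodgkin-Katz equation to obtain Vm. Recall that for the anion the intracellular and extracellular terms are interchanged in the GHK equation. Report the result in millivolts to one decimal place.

-44.5 mV

Vm = 57.0 · log₁₀[(Σ P·[cation]ₒ + Σ P·[anion]ᵢ) / (Σ P·[cation]ᵢ + Σ P·[anion]ₒ)]
Numerator = 1×5.03 + 0.11×144 + 0.32×21.3 = 27.69
Denominator = 1×129 + 0.11×29.3 + 0.32×108 = 166.8
Vm = 57.0 · log₁₀(0.166) = 57.0 × (-0.7799) = -44.45 mV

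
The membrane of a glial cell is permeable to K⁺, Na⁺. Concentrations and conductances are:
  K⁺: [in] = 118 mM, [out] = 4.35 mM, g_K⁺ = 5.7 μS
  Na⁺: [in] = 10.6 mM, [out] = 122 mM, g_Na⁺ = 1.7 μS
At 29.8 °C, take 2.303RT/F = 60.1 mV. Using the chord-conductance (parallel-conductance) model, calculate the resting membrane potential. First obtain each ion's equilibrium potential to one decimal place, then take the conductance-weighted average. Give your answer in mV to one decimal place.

-51.7 mV

E_K⁺ = (60.1/1)·log₁₀(4.35/118) = -86.1 mV
E_Na⁺ = (60.1/1)·log₁₀(122/10.6) = 63.8 mV
Vm = (Σ gᵢEᵢ)/(Σ gᵢ) = (5.7·-86.1 + 1.7·63.8) / (5.7 + 1.7)
= -382.31 / 7.4 = -51.66 mV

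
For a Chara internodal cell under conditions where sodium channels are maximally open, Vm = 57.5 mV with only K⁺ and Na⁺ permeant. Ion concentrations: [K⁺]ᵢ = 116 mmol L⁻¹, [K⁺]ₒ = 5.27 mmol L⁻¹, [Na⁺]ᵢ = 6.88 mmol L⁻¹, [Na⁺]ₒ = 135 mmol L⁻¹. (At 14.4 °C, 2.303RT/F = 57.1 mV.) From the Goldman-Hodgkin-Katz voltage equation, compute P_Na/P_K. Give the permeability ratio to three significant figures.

18.0

Let α = P_Na/P_K. GHK: Vm = 57.1·log₁₀[(Kₒ + α·Naₒ)/(Kᵢ + α·Naᵢ)].
10^(Vm/57.1) = 10^(57.5/57.1) = 10.163
So 10.163·(Kᵢ + α·Naᵢ) = Kₒ + α·Naₒ → α = (10.163·116.0 − 5.27) / (135.0 − 10.163·6.88)
α = (1179 − 5.27) / (135.0 − 69.92) = 1174/65.08 = 18.03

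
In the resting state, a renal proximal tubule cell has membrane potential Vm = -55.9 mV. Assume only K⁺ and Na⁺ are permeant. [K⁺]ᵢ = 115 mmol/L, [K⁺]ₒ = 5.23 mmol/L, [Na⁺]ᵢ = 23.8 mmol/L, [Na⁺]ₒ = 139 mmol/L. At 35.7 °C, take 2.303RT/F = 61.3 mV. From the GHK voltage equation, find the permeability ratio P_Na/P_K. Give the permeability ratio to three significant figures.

Let α = P_Na/P_K. GHK: Vm = 61.3·log₁₀[(Kₒ + α·Naₒ)/(Kᵢ + α·Naᵢ)].
10^(Vm/61.3) = 10^(-55.9/61.3) = 0.12249
So 0.12249·(Kᵢ + α·Naᵢ) = Kₒ + α·Naₒ → α = (0.12249·115.0 − 5.23) / (139.0 − 0.12249·23.8)
α = (14.09 − 5.23) / (139.0 − 2.915) = 8.856/136.1 = 0.06508

0.0651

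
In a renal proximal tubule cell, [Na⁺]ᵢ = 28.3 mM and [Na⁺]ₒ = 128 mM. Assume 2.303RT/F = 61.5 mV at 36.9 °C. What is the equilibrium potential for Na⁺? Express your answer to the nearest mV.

E = (61.5/z) · log₁₀([Na⁺]_out/[Na⁺]_in) with z = +1.
= (61.5/1) · log₁₀(128/28.3) = 61.50 · log₁₀(4.523)
= 61.50 · (0.6554) = 40.31 mV

40 mV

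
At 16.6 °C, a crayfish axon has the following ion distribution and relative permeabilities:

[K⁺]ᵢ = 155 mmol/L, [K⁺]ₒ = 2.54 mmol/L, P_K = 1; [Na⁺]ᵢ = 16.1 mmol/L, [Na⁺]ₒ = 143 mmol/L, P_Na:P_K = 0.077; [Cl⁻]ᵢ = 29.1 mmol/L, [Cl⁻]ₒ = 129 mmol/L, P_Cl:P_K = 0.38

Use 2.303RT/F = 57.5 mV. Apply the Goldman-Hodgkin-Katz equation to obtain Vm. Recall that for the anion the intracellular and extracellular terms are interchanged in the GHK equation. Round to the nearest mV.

-53 mV

Vm = 57.5 · log₁₀[(Σ P·[cation]ₒ + Σ P·[anion]ᵢ) / (Σ P·[cation]ᵢ + Σ P·[anion]ₒ)]
Numerator = 1×2.54 + 0.077×143 + 0.38×29.1 = 24.61
Denominator = 1×155 + 0.077×16.1 + 0.38×129 = 205.3
Vm = 57.5 · log₁₀(0.11989) = 57.5 × (-0.9212) = -52.97 mV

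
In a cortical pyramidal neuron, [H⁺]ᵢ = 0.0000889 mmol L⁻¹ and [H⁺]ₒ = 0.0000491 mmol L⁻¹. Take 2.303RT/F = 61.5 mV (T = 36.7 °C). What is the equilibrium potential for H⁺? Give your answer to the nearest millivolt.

E = (61.5/z) · log₁₀([H⁺]_out/[H⁺]_in) with z = +1.
= (61.5/1) · log₁₀(0.0000491/0.0000889) = 61.50 · log₁₀(0.5523)
= 61.50 · (-0.2578) = -15.86 mV

-16 mV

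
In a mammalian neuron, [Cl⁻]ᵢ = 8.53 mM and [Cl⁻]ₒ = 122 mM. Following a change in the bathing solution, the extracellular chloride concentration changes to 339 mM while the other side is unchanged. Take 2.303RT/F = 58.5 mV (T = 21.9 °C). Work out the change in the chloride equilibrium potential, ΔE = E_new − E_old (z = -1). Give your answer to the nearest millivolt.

-26 mV

E_old = (58.5/-1)·log₁₀(122/8.53) = -67.59 mV
E_new = (58.5/-1)·log₁₀(339/8.53) = -93.56 mV
ΔE = -93.56 − (-67.59) = -25.96 mV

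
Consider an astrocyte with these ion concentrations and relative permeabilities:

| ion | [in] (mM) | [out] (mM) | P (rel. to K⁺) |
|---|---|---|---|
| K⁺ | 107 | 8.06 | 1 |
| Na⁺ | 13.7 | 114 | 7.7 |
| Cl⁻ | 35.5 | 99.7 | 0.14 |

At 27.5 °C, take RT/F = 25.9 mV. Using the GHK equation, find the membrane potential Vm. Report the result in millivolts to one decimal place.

35.5 mV

Vm = 25.9 · ln[(Σ P·[cation]ₒ + Σ P·[anion]ᵢ) / (Σ P·[cation]ᵢ + Σ P·[anion]ₒ)]
Numerator = 1×8.06 + 7.7×114 + 0.14×35.5 = 890.8
Denominator = 1×107 + 7.7×13.7 + 0.14×99.7 = 226.4
Vm = 25.9 · ln(3.9339) = 25.9 × (1.3696) = 35.47 mV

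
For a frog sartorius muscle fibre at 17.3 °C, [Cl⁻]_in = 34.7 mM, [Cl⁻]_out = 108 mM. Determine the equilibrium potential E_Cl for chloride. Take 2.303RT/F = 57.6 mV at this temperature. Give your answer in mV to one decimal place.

-28.4 mV

E = (57.6/z) · log₁₀([Cl⁻]_out/[Cl⁻]_in) with z = -1.
For an anion, dividing by z = -1 reverses the sign.
= (57.6/-1) · log₁₀(108/34.7) = -57.60 · log₁₀(3.112)
= -57.60 · (0.4931) = -28.40 mV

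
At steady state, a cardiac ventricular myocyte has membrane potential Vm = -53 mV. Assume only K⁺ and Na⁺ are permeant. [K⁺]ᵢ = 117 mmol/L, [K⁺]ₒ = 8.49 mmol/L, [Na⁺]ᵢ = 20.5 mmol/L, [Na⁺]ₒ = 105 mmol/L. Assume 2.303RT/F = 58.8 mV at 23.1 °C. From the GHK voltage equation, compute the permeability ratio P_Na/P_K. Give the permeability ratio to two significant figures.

Let α = P_Na/P_K. GHK: Vm = 58.8·log₁₀[(Kₒ + α·Naₒ)/(Kᵢ + α·Naᵢ)].
10^(Vm/58.8) = 10^(-53.0/58.8) = 0.1255
So 0.1255·(Kᵢ + α·Naᵢ) = Kₒ + α·Naₒ → α = (0.1255·117.0 − 8.49) / (105.0 − 0.1255·20.5)
α = (14.68 − 8.49) / (105.0 − 2.573) = 6.193/102.4 = 0.06047

0.060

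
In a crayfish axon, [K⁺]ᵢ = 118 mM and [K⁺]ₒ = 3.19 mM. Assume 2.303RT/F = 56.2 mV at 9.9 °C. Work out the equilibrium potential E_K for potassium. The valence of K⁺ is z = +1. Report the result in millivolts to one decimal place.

-88.1 mV

E = (56.2/z) · log₁₀([K⁺]_out/[K⁺]_in) with z = +1.
= (56.2/1) · log₁₀(3.19/118) = 56.20 · log₁₀(0.02703)
= 56.20 · (-1.5681) = -88.13 mV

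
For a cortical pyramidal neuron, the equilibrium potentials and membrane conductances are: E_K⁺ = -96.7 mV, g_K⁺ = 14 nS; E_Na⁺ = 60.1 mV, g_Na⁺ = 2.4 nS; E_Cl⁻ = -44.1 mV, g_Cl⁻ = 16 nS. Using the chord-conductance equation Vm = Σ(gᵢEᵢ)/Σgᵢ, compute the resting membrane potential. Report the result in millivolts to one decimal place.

-59.1 mV

Σ gᵢEᵢ = 14·(-96.7) + 2.4·(60.1) + 16·(-44.1) = -1915.16
Σ gᵢ = 14 + 2.4 + 16 = 32.4
Vm = -1915.16 / 32.4 = -59.11 mV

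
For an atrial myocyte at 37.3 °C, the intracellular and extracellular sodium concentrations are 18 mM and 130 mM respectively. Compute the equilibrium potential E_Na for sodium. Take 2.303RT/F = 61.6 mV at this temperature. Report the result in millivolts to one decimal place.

E = (61.6/z) · log₁₀([Na⁺]_out/[Na⁺]_in) with z = +1.
= (61.6/1) · log₁₀(130/18) = 61.60 · log₁₀(7.222)
= 61.60 · (0.8587) = 52.89 mV

52.9 mV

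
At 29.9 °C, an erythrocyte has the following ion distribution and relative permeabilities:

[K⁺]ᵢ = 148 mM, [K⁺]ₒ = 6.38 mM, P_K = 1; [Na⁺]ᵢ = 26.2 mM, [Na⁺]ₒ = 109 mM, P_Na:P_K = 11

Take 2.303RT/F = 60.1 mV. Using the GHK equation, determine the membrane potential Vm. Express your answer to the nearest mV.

27 mV

Vm = 60.1 · log₁₀[(Σ P·[cation]ₒ + Σ P·[anion]ᵢ) / (Σ P·[cation]ᵢ + Σ P·[anion]ₒ)]
Numerator = 1×6.38 + 11×109 = 1205
Denominator = 1×148 + 11×26.2 = 436.2
Vm = 60.1 · log₁₀(2.7634) = 60.1 × (0.4414) = 26.53 mV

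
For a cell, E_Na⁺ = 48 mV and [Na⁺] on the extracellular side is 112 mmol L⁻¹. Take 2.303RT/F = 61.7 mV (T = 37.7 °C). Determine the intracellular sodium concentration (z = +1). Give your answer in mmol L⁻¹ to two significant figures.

Nernst: E = (61.7/1) · log₁₀([out]/[in]), so log₁₀([out]/[in]) = 48.0 × 1 / 61.7 = 0.7780.
[out]/[in] = 10^(0.7780) = 5.997.
[in] = 112 / 5.997 = 18.67 mmol L⁻¹.

19 mmol L⁻¹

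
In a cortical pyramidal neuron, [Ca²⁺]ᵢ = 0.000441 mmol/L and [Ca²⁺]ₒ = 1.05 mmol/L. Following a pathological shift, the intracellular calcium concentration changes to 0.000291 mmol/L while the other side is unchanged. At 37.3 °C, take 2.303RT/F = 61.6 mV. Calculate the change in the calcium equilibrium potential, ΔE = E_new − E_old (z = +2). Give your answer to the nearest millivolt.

E_old = (61.6/2)·log₁₀(1.05/0.000441) = 104.00 mV
E_new = (61.6/2)·log₁₀(1.05/0.000291) = 109.56 mV
ΔE = 109.56 − (104.00) = 5.56 mV

6 mV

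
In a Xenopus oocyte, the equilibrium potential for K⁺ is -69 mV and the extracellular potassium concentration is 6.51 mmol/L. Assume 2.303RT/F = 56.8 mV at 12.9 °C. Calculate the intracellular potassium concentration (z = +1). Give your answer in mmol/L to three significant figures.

Nernst: E = (56.8/1) · log₁₀([out]/[in]), so log₁₀([out]/[in]) = -69.0 × 1 / 56.8 = -1.2148.
[out]/[in] = 10^(-1.2148) = 0.06098.
[in] = 6.51 / 0.06098 = 106.8 mmol/L.

107 mmol/L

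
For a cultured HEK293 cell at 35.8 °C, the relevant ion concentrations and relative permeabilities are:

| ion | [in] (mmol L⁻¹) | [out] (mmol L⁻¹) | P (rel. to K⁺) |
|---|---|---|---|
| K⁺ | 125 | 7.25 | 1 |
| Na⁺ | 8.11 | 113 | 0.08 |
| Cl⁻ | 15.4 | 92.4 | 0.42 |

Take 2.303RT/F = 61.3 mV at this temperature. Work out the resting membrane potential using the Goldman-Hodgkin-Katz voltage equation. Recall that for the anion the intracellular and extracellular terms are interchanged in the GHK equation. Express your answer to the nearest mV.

-53 mV

Vm = 61.3 · log₁₀[(Σ P·[cation]ₒ + Σ P·[anion]ᵢ) / (Σ P·[cation]ᵢ + Σ P·[anion]ₒ)]
Numerator = 1×7.25 + 0.08×113 + 0.42×15.4 = 22.76
Denominator = 1×125 + 0.08×8.11 + 0.42×92.4 = 164.5
Vm = 61.3 · log₁₀(0.13838) = 61.3 × (-0.8589) = -52.65 mV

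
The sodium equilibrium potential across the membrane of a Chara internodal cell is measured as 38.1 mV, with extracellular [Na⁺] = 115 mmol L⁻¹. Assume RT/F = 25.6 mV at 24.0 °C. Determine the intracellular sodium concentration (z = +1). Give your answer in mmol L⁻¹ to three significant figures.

26.0 mmol L⁻¹

Nernst: E = (25.6/1) · ln([out]/[in]), so ln([out]/[in]) = 38.1 × 1 / 25.6 = 1.4883.
[out]/[in] = e^(1.4883) = 4.429.
[in] = 115 / 4.429 = 25.96 mmol L⁻¹.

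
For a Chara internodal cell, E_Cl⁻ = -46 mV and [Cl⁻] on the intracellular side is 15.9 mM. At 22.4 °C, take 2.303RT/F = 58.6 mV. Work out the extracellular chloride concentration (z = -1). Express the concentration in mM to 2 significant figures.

Nernst: E = (58.6/-1) · log₁₀([out]/[in]), so log₁₀([out]/[in]) = -46.0 × -1 / 58.6 = 0.7850.
[out]/[in] = 10^(0.7850) = 6.095.
[out] = 6.095 × 15.9 = 96.91 mM.

97 mM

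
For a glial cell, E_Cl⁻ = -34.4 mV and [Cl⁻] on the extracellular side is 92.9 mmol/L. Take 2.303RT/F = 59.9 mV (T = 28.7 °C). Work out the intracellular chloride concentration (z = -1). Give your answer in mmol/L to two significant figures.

Nernst: E = (59.9/-1) · log₁₀([out]/[in]), so log₁₀([out]/[in]) = -34.4 × -1 / 59.9 = 0.5743.
[out]/[in] = 10^(0.5743) = 3.752.
[in] = 92.9 / 3.752 = 24.76 mmol/L.

25 mmol/L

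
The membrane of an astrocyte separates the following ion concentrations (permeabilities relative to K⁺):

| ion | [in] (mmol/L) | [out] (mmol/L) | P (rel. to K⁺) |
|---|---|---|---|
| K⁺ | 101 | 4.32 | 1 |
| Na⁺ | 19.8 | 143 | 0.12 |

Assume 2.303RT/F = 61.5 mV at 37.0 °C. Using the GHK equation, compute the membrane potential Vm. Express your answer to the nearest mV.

-42 mV

Vm = 61.5 · log₁₀[(Σ P·[cation]ₒ + Σ P·[anion]ᵢ) / (Σ P·[cation]ᵢ + Σ P·[anion]ₒ)]
Numerator = 1×4.32 + 0.12×143 = 21.48
Denominator = 1×101 + 0.12×19.8 = 103.4
Vm = 61.5 · log₁₀(0.20779) = 61.5 × (-0.6824) = -41.97 mV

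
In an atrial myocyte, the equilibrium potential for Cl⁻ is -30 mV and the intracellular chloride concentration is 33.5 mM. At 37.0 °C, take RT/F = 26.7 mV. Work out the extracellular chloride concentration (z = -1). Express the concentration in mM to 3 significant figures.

Nernst: E = (26.7/-1) · ln([out]/[in]), so ln([out]/[in]) = -30.0 × -1 / 26.7 = 1.1236.
[out]/[in] = e^(1.1236) = 3.076.
[out] = 3.076 × 33.5 = 103 mM.

103 mM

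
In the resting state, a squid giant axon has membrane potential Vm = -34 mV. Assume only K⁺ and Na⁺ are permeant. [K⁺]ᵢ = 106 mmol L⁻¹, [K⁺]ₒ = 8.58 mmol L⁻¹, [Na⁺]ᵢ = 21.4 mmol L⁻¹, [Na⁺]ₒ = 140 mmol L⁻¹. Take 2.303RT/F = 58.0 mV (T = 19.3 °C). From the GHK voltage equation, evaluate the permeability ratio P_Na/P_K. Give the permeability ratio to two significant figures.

Let α = P_Na/P_K. GHK: Vm = 58.0·log₁₀[(Kₒ + α·Naₒ)/(Kᵢ + α·Naᵢ)].
10^(Vm/58.0) = 10^(-34.0/58.0) = 0.25929
So 0.25929·(Kᵢ + α·Naᵢ) = Kₒ + α·Naₒ → α = (0.25929·106.0 − 8.58) / (140.0 − 0.25929·21.4)
α = (27.49 − 8.58) / (140.0 − 5.549) = 18.91/134.5 = 0.1406

0.14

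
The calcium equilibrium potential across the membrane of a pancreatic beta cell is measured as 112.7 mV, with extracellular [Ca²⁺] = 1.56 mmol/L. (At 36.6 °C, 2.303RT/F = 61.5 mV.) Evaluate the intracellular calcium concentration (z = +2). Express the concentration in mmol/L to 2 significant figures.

0.00034 mmol/L

Nernst: E = (61.5/2) · log₁₀([out]/[in]), so log₁₀([out]/[in]) = 112.7 × 2 / 61.5 = 3.6650.
[out]/[in] = 10^(3.6650) = 4624.
[in] = 1.56 / 4624 = 0.0003374 mmol/L.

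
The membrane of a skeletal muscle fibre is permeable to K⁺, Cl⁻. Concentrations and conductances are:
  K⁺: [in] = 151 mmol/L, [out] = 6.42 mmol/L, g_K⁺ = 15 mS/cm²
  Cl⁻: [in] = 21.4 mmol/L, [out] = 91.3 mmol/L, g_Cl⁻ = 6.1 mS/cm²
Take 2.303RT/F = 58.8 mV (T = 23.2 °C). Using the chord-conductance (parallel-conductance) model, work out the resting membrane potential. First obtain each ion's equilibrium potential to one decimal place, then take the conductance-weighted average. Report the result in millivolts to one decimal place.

-68.0 mV

E_K⁺ = (58.8/1)·log₁₀(6.42/151) = -80.6 mV
E_Cl⁻ = (58.8/-1)·log₁₀(91.3/21.4) = -37.0 mV
Vm = (Σ gᵢEᵢ)/(Σ gᵢ) = (15·-80.6 + 6.1·-37.0) / (15 + 6.1)
= -1434.70 / 21.1 = -68.00 mV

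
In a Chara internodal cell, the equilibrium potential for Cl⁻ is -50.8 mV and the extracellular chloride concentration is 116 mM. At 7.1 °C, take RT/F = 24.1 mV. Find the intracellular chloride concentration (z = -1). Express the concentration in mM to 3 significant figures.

14.1 mM

Nernst: E = (24.1/-1) · ln([out]/[in]), so ln([out]/[in]) = -50.8 × -1 / 24.1 = 2.1079.
[out]/[in] = e^(2.1079) = 8.231.
[in] = 116 / 8.231 = 14.09 mM.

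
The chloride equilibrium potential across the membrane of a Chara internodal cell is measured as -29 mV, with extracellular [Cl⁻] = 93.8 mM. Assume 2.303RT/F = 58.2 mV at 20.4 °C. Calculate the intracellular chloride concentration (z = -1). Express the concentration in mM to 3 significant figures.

Nernst: E = (58.2/-1) · log₁₀([out]/[in]), so log₁₀([out]/[in]) = -29.0 × -1 / 58.2 = 0.4983.
[out]/[in] = 10^(0.4983) = 3.15.
[in] = 93.8 / 3.15 = 29.78 mM.

29.8 mM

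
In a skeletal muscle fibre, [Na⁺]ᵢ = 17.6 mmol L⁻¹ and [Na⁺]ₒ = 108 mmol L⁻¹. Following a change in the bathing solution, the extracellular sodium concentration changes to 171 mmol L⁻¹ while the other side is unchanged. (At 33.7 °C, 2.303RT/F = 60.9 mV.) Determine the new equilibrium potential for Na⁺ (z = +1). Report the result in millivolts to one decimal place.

60.1 mV

After the shift: [Na⁺]_out = 171, [Na⁺]_in = 17.6 mmol L⁻¹.
E_new = (60.9/1)·log₁₀(171/17.6) = 60.90 · (0.9875) = 60.14 mV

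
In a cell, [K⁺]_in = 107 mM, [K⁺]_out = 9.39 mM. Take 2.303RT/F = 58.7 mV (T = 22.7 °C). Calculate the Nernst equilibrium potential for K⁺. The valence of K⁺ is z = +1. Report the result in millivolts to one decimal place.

-62.0 mV

E = (58.7/z) · log₁₀([K⁺]_out/[K⁺]_in) with z = +1.
= (58.7/1) · log₁₀(9.39/107) = 58.70 · log₁₀(0.08776)
= 58.70 · (-1.0567) = -62.03 mV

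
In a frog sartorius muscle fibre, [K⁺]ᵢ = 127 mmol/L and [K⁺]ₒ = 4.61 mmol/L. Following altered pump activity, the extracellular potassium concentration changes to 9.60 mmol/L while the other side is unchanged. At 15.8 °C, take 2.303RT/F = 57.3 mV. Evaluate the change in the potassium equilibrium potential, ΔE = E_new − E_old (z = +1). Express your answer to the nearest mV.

18 mV

E_old = (57.3/1)·log₁₀(4.61/127) = -82.52 mV
E_new = (57.3/1)·log₁₀(9.60/127) = -64.26 mV
ΔE = -64.26 − (-82.52) = 18.25 mV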